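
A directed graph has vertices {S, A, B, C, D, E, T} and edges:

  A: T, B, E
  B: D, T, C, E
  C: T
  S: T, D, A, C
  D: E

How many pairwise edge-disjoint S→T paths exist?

Assign every edge capacity 1; by Menger, the answer equals the max flow.
Path S→T (+1); total 1.
Path S→A→T (+1); total 2.
Path S→C→T (+1); total 3.
No residual S→T path; max flow = 3.
Certifying cut of size 3: {S→A, S→C, S→T}.

3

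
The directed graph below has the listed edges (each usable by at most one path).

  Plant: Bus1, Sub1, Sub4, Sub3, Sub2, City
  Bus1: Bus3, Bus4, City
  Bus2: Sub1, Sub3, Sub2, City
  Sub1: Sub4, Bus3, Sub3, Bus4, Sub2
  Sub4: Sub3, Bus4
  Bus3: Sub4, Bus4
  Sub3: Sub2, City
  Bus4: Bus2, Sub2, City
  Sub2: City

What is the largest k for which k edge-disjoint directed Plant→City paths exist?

Assign every edge capacity 1; by Menger, the answer equals the max flow.
Path Plant→City (+1); total 1.
Path Plant→Bus1→City (+1); total 2.
Path Plant→Sub3→City (+1); total 3.
Path Plant→Sub2→City (+1); total 4.
Path Plant→Sub1→Bus4→City (+1); total 5.
Path Plant→Sub4→Bus4→Bus2→City (+1); total 6.
No residual Plant→City path; max flow = 6.
Certifying cut of size 6: {Plant→Bus1, Plant→City, Plant→Sub1, Plant→Sub2, Plant→Sub3, Plant→Sub4}.

6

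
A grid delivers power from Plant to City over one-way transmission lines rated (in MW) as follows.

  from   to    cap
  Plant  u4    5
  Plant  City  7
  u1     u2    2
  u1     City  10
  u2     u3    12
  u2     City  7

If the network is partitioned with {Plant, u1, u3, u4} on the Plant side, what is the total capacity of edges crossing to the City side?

Edges leaving {Plant, u1, u3, u4}: Plant→City (7), u1→u2 (2), u1→City (10).
Cut capacity = 7 + 2 + 10 = 19.

19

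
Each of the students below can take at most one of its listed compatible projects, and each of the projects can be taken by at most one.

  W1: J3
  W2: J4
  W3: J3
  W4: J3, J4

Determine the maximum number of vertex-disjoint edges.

2

Unit-capacity flow: source→left, listed edges, right→sink; max matching = max flow.
Augmenting path W1→J3 (+1); matched 1.
Augmenting path W2→J4 (+1); matched 2.
No augmenting path remains; maximum matching = 2.
König certificate: {J3, J4} is a vertex cover of size 2 (every listed pair touches it), so no matching can be larger.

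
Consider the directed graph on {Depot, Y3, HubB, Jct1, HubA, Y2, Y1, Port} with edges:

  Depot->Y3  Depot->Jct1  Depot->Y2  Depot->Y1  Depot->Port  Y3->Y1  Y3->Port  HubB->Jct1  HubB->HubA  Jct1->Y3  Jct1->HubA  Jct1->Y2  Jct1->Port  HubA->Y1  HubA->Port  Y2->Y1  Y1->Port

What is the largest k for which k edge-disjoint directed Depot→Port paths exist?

4

Assign every edge capacity 1; by Menger, the answer equals the max flow.
Path Depot→Port (+1); total 1.
Path Depot→Y3→Port (+1); total 2.
Path Depot→Jct1→Port (+1); total 3.
Path Depot→Y1→Port (+1); total 4.
No residual Depot→Port path; max flow = 4.
Certifying cut of size 4: {Depot→Jct1, Depot→Port, Depot→Y3, Y1→Port}.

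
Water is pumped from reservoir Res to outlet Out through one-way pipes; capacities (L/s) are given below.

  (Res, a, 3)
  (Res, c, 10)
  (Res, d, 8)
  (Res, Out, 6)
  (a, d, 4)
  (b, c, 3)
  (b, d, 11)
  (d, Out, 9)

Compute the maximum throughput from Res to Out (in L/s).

15

Augment Res→Out: bottleneck 6, flow now 6.
Augment Res→d→Out: bottleneck 8, flow now 14.
Augment Res→a→d→Out: bottleneck 1, flow now 15.
No augmenting path remains; maximum flow = 15.
In the residual graph, reachable from Res: {Res, a, c, d}.
Min-cut edges: Res→Out (6), d→Out (9); capacity 6 + 9 = 15.
This cut is saturated, so no flow can exceed 15.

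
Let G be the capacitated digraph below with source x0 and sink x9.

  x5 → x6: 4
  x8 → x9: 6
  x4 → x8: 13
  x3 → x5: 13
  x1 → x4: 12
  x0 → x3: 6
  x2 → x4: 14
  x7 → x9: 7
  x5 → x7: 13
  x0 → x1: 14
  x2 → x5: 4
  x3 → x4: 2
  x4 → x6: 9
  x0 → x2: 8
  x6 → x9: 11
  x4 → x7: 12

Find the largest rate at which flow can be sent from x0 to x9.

Augment x0→x1→x4→x6→x9: bottleneck 9, flow now 9.
Augment x0→x1→x4→x7→x9: bottleneck 3, flow now 12.
Augment x0→x2→x4→x7→x9: bottleneck 4, flow now 16.
Augment x0→x2→x4→x8→x9: bottleneck 4, flow now 20.
Augment x0→x3→x4→x8→x9: bottleneck 2, flow now 22.
Augment x0→x3→x5→x6→x9: bottleneck 2, flow now 24.
No augmenting path remains; maximum flow = 24.
In the residual graph, reachable from x0: {x0, x1, x2, x3, x4, x5, x6, x7, x8}.
Min-cut edges: x6→x9 (11), x7→x9 (7), x8→x9 (6); capacity 11 + 7 + 6 = 24.
This cut is saturated, so no flow can exceed 24.

24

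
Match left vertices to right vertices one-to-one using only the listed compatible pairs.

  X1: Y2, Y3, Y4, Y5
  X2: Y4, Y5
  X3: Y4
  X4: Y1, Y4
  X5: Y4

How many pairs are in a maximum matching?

Unit-capacity flow: source→left, listed edges, right→sink; max matching = max flow.
Augmenting path X1→Y2 (+1); matched 1.
Augmenting path X2→Y4 (+1); matched 2.
Augmenting path X4→Y1 (+1); matched 3.
Augmenting path X3→Y4→X2→Y5 (+1); matched 4.
No augmenting path remains; maximum matching = 4.
König certificate: {X1, X2, X4, Y4} is a vertex cover of size 4 (every listed pair touches it), so no matching can be larger.

4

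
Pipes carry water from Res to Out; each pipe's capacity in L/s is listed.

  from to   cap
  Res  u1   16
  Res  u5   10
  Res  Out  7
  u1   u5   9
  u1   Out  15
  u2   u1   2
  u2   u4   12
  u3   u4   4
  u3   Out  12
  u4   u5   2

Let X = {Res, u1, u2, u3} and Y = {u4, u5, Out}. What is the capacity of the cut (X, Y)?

Edges leaving {Res, u1, u2, u3}: Res→u5 (10), Res→Out (7), u1→u5 (9), u1→Out (15), u2→u4 (12), u3→u4 (4), u3→Out (12).
Cut capacity = 10 + 7 + 9 + 15 + 12 + 4 + 12 = 69.

69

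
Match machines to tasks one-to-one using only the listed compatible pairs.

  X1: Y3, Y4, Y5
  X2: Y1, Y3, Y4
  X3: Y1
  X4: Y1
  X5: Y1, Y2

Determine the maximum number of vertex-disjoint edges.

4

Unit-capacity flow: source→left, listed edges, right→sink; max matching = max flow.
Augmenting path X1→Y3 (+1); matched 1.
Augmenting path X2→Y1 (+1); matched 2.
Augmenting path X5→Y2 (+1); matched 3.
Augmenting path X3→Y1→X2→Y4 (+1); matched 4.
No augmenting path remains; maximum matching = 4.
König certificate: {X1, X2, X5, Y1} is a vertex cover of size 4 (every listed pair touches it), so no matching can be larger.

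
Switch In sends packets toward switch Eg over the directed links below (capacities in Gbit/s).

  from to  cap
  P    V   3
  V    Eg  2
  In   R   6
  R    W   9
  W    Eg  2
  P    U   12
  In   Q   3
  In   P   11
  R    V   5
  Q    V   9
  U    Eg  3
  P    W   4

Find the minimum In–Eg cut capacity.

7

Augment In→P→U→Eg: bottleneck 3, flow now 3.
Augment In→P→V→Eg: bottleneck 2, flow now 5.
Augment In→P→W→Eg: bottleneck 2, flow now 7.
No augmenting path remains; maximum flow = 7.
By max-flow min-cut, the minimum cut capacity equals the max flow.
In the residual graph, reachable from In: {In, P, Q, R, U, V, W}.
Min-cut edges: U→Eg (3), V→Eg (2), W→Eg (2); capacity 3 + 2 + 2 = 7.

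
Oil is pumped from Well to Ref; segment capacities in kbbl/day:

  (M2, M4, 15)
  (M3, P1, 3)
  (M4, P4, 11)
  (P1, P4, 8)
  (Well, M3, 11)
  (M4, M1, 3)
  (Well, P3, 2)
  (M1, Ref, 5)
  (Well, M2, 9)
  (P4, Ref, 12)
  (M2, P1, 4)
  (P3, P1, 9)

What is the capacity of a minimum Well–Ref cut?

14

Augment Well→P3→P1→P4→Ref: bottleneck 2, flow now 2.
Augment Well→M3→P1→P4→Ref: bottleneck 3, flow now 5.
Augment Well→M2→P1→P4→Ref: bottleneck 3, flow now 8.
Augment Well→M2→M4→M1→Ref: bottleneck 3, flow now 11.
Augment Well→M2→M4→P4→Ref: bottleneck 3, flow now 14.
No augmenting path remains; maximum flow = 14.
By max-flow min-cut, the minimum cut capacity equals the max flow.
In the residual graph, reachable from Well: {Well, M3}.
Min-cut edges: Well→P3 (2), Well→M2 (9), M3→P1 (3); capacity 2 + 9 + 3 = 14.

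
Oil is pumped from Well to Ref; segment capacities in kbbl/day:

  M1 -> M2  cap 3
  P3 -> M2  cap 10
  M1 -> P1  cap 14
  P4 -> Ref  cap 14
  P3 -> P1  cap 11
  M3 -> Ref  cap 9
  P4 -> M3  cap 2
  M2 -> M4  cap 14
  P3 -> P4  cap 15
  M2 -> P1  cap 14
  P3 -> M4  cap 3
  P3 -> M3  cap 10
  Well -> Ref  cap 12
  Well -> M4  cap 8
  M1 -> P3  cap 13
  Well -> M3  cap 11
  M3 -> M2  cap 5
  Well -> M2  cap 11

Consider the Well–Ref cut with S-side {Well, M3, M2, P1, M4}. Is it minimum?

Given cut capacity: 12 + 9 = 21.
Augment Well→Ref: bottleneck 12, flow now 12.
Augment Well→M3→Ref: bottleneck 9, flow now 21.
No augmenting path remains; maximum flow = 21.
Cut capacity 21 equals the max flow, so it is a minimum cut.

Yes — it is a minimum cut (capacity 21).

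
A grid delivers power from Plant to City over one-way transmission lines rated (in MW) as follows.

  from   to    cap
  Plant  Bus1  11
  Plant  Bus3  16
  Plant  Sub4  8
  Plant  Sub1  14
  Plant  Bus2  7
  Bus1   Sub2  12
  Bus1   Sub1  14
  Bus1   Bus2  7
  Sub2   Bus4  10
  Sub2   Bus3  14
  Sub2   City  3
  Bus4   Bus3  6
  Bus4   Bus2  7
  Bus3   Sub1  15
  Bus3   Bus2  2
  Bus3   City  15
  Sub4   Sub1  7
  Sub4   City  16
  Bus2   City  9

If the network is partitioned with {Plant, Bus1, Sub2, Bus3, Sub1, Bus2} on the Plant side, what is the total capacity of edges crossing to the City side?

45

Edges leaving {Plant, Bus1, Sub2, Bus3, Sub1, Bus2}: Plant→Sub4 (8), Sub2→Bus4 (10), Sub2→City (3), Bus3→City (15), Bus2→City (9).
Cut capacity = 8 + 10 + 3 + 15 + 9 = 45.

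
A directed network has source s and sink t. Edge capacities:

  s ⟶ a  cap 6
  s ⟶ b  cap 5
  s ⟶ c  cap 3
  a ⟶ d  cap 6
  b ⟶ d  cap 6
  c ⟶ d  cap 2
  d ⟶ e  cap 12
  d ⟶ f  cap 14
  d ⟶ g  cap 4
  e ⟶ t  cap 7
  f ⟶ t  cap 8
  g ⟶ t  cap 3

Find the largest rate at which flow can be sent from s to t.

13

Augment s→a→d→e→t: bottleneck 6, flow now 6.
Augment s→b→d→e→t: bottleneck 1, flow now 7.
Augment s→b→d→f→t: bottleneck 4, flow now 11.
Augment s→c→d→f→t: bottleneck 2, flow now 13.
No augmenting path remains; maximum flow = 13.
In the residual graph, reachable from s: {s, c}.
Min-cut edges: s→a (6), s→b (5), c→d (2); capacity 6 + 5 + 2 = 13.
This cut is saturated, so no flow can exceed 13.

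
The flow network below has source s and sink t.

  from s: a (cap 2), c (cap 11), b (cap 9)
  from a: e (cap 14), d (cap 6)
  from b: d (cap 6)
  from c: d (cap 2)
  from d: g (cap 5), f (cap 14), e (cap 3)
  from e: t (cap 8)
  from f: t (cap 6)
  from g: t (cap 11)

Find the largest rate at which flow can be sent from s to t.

10

Augment s→a→e→t: bottleneck 2, flow now 2.
Augment s→b→d→e→t: bottleneck 3, flow now 5.
Augment s→b→d→f→t: bottleneck 3, flow now 8.
Augment s→c→d→f→t: bottleneck 2, flow now 10.
No augmenting path remains; maximum flow = 10.
In the residual graph, reachable from s: {s, b, c}.
Min-cut edges: s→a (2), b→d (6), c→d (2); capacity 2 + 6 + 2 = 10.
This cut is saturated, so no flow can exceed 10.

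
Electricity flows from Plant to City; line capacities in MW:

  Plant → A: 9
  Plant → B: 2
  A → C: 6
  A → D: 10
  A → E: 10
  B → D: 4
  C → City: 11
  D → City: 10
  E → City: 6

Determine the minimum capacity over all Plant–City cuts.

11

Augment Plant→A→C→City: bottleneck 6, flow now 6.
Augment Plant→A→D→City: bottleneck 3, flow now 9.
Augment Plant→B→D→City: bottleneck 2, flow now 11.
No augmenting path remains; maximum flow = 11.
By max-flow min-cut, the minimum cut capacity equals the max flow.
In the residual graph, reachable from Plant: {Plant}.
Min-cut edges: Plant→A (9), Plant→B (2); capacity 9 + 2 = 11.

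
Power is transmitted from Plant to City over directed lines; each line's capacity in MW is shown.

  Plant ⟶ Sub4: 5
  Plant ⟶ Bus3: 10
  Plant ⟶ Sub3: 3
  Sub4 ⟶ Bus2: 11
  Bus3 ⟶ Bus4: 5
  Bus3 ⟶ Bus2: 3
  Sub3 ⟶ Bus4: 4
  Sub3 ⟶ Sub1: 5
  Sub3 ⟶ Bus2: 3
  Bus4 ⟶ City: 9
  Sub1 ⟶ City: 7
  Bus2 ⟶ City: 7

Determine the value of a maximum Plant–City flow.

Augment Plant→Sub4→Bus2→City: bottleneck 5, flow now 5.
Augment Plant→Bus3→Bus4→City: bottleneck 5, flow now 10.
Augment Plant→Bus3→Bus2→City: bottleneck 2, flow now 12.
Augment Plant→Sub3→Bus4→City: bottleneck 3, flow now 15.
No augmenting path remains; maximum flow = 15.
In the residual graph, reachable from Plant: {Plant, Sub4, Bus3, Bus2}.
Min-cut edges: Plant→Sub3 (3), Bus3→Bus4 (5), Bus2→City (7); capacity 3 + 5 + 7 = 15.
This cut is saturated, so no flow can exceed 15.

15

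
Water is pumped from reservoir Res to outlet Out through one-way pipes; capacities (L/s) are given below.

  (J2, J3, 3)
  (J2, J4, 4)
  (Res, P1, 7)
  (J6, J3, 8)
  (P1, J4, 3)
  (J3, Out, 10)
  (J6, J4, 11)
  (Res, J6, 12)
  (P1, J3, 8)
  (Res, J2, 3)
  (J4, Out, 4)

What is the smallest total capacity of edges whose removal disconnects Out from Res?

Augment Res→J2→J3→Out: bottleneck 3, flow now 3.
Augment Res→P1→J3→Out: bottleneck 7, flow now 10.
Augment Res→J6→J4→Out: bottleneck 4, flow now 14.
No augmenting path remains; maximum flow = 14.
By max-flow min-cut, the minimum cut capacity equals the max flow.
In the residual graph, reachable from Res: {Res, J2, P1, J6, J3, J4}.
Min-cut edges: J3→Out (10), J4→Out (4); capacity 10 + 4 = 14.

14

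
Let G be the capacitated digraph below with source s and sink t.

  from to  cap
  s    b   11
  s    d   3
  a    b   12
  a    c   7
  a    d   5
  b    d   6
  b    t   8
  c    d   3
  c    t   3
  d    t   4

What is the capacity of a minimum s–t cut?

Augment s→b→t: bottleneck 8, flow now 8.
Augment s→d→t: bottleneck 3, flow now 11.
Augment s→b→d→t: bottleneck 1, flow now 12.
No augmenting path remains; maximum flow = 12.
By max-flow min-cut, the minimum cut capacity equals the max flow.
In the residual graph, reachable from s: {s, b, d}.
Min-cut edges: b→t (8), d→t (4); capacity 8 + 4 = 12.

12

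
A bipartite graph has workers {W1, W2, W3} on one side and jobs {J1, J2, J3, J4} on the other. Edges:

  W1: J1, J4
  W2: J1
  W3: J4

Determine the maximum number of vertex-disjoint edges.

2

Unit-capacity flow: source→left, listed edges, right→sink; max matching = max flow.
Augmenting path W1→J1 (+1); matched 1.
Augmenting path W3→J4 (+1); matched 2.
No augmenting path remains; maximum matching = 2.
König certificate: {J1, J4} is a vertex cover of size 2 (every listed pair touches it), so no matching can be larger.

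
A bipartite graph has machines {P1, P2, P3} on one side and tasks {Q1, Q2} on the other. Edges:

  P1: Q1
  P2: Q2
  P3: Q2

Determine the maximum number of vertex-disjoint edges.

2

Unit-capacity flow: source→left, listed edges, right→sink; max matching = max flow.
Augmenting path P1→Q1 (+1); matched 1.
Augmenting path P2→Q2 (+1); matched 2.
No augmenting path remains; maximum matching = 2.
König certificate: {P1, Q2} is a vertex cover of size 2 (every listed pair touches it), so no matching can be larger.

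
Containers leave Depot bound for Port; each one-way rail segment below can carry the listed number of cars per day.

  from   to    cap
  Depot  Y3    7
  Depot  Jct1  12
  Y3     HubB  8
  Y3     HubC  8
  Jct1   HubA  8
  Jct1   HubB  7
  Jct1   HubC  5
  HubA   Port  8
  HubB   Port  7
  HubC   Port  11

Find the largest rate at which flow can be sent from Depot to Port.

Augment Depot→Y3→HubB→Port: bottleneck 7, flow now 7.
Augment Depot→Jct1→HubA→Port: bottleneck 8, flow now 15.
Augment Depot→Jct1→HubC→Port: bottleneck 4, flow now 19.
No augmenting path remains; maximum flow = 19.
In the residual graph, reachable from Depot: {Depot}.
Min-cut edges: Depot→Y3 (7), Depot→Jct1 (12); capacity 7 + 12 = 19.
This cut is saturated, so no flow can exceed 19.

19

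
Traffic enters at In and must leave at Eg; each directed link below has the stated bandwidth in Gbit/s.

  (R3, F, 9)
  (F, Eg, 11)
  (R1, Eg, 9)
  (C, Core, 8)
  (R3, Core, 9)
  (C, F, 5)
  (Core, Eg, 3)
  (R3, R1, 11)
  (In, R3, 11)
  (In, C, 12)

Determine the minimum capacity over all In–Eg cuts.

Augment In→C→F→Eg: bottleneck 5, flow now 5.
Augment In→C→Core→Eg: bottleneck 3, flow now 8.
Augment In→R3→F→Eg: bottleneck 6, flow now 14.
Augment In→R3→R1→Eg: bottleneck 5, flow now 19.
No augmenting path remains; maximum flow = 19.
By max-flow min-cut, the minimum cut capacity equals the max flow.
In the residual graph, reachable from In: {In, C, Core}.
Min-cut edges: In→R3 (11), C→F (5), Core→Eg (3); capacity 11 + 5 + 3 = 19.

19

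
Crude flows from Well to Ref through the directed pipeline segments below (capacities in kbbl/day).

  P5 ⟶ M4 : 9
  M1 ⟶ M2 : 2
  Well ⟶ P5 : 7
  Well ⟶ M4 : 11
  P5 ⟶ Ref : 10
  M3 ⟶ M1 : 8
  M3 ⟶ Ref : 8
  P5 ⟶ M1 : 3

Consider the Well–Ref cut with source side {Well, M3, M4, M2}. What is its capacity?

Edges leaving {Well, M3, M4, M2}: Well→P5 (7), M3→M1 (8), M3→Ref (8).
Cut capacity = 7 + 8 + 8 = 23.

23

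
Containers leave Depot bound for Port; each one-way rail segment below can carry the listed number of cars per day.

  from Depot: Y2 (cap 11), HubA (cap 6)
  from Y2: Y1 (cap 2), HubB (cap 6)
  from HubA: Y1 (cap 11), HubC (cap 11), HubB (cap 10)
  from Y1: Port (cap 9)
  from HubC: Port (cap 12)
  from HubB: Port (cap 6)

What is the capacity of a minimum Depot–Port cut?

14

Augment Depot→Y2→Y1→Port: bottleneck 2, flow now 2.
Augment Depot→Y2→HubB→Port: bottleneck 6, flow now 8.
Augment Depot→HubA→Y1→Port: bottleneck 6, flow now 14.
No augmenting path remains; maximum flow = 14.
By max-flow min-cut, the minimum cut capacity equals the max flow.
In the residual graph, reachable from Depot: {Depot, Y2}.
Min-cut edges: Depot→HubA (6), Y2→Y1 (2), Y2→HubB (6); capacity 6 + 2 + 6 = 14.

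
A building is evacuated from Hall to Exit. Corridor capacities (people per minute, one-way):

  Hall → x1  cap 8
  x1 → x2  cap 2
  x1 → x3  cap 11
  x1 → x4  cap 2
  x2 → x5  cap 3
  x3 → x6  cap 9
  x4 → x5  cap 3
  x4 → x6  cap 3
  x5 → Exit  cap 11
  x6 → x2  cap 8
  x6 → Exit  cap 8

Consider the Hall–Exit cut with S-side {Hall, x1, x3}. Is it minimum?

Given cut capacity: 2 + 2 + 9 = 13.
Augment Hall→x1→x2→x5→Exit: bottleneck 2, flow now 2.
Augment Hall→x1→x3→x6→Exit: bottleneck 6, flow now 8.
No augmenting path remains; maximum flow = 8.
In the residual graph, reachable from Hall: {Hall}.
Min-cut edges: Hall→x1 (8); capacity 8 = 8.
Cut capacity 13 exceeds the max flow 8, so it is not minimum.

No — its capacity is 13, but the minimum cut has capacity 8.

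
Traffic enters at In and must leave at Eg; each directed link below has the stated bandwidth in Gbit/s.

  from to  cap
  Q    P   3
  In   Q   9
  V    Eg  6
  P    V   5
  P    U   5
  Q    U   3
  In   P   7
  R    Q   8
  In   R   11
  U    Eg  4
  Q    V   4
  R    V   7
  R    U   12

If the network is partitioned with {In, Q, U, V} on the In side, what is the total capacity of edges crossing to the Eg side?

31

Edges leaving {In, Q, U, V}: In→P (7), In→R (11), Q→P (3), U→Eg (4), V→Eg (6).
Cut capacity = 7 + 11 + 3 + 4 + 6 = 31.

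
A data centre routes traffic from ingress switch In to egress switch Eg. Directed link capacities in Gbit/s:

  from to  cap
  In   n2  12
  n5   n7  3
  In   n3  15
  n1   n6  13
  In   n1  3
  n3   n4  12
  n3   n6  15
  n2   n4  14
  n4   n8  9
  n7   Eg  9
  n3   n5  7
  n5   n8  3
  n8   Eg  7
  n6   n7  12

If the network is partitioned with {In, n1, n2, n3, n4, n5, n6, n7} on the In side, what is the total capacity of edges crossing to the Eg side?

21

Edges leaving {In, n1, n2, n3, n4, n5, n6, n7}: n4→n8 (9), n5→n8 (3), n7→Eg (9).
Cut capacity = 9 + 3 + 9 = 21.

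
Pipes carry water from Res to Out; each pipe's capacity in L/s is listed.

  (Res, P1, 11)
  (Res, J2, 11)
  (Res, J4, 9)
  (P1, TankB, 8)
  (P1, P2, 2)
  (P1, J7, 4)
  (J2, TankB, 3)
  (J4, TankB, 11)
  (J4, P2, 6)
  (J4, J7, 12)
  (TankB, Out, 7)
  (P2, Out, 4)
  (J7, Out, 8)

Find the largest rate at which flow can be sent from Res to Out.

Augment Res→P1→TankB→Out: bottleneck 7, flow now 7.
Augment Res→P1→P2→Out: bottleneck 2, flow now 9.
Augment Res→P1→J7→Out: bottleneck 2, flow now 11.
Augment Res→J4→P2→Out: bottleneck 2, flow now 13.
Augment Res→J4→J7→Out: bottleneck 6, flow now 19.
No augmenting path remains; maximum flow = 19.
In the residual graph, reachable from Res: {Res, P1, J2, J4, TankB, P2, J7}.
Min-cut edges: TankB→Out (7), P2→Out (4), J7→Out (8); capacity 7 + 4 + 8 = 19.
This cut is saturated, so no flow can exceed 19.

19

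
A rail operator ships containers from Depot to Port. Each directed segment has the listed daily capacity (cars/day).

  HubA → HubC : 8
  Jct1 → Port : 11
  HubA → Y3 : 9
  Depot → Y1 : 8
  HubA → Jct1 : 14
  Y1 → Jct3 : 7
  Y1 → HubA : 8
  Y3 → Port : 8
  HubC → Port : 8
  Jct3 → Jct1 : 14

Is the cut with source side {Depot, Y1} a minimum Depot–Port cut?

Given cut capacity: 7 + 8 = 15.
Augment Depot→Y1→Jct3→Jct1→Port: bottleneck 7, flow now 7.
Augment Depot→Y1→HubA→HubC→Port: bottleneck 1, flow now 8.
No augmenting path remains; maximum flow = 8.
In the residual graph, reachable from Depot: {Depot}.
Min-cut edges: Depot→Y1 (8); capacity 8 = 8.
Cut capacity 15 exceeds the max flow 8, so it is not minimum.

No — its capacity is 15, but the minimum cut has capacity 8.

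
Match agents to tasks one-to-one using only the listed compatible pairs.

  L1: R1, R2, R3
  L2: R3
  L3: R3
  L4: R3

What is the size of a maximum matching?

2

Unit-capacity flow: source→left, listed edges, right→sink; max matching = max flow.
Augmenting path L1→R1 (+1); matched 1.
Augmenting path L2→R3 (+1); matched 2.
No augmenting path remains; maximum matching = 2.
König certificate: {L1, R3} is a vertex cover of size 2 (every listed pair touches it), so no matching can be larger.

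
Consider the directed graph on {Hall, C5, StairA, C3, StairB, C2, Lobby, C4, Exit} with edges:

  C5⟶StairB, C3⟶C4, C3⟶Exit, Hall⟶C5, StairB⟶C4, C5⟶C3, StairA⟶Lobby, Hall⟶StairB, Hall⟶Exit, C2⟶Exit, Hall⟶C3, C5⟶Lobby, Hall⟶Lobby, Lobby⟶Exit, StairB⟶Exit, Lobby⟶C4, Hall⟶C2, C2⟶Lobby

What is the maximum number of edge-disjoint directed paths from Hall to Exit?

Assign every edge capacity 1; by Menger, the answer equals the max flow.
Path Hall→Exit (+1); total 1.
Path Hall→C3→Exit (+1); total 2.
Path Hall→StairB→Exit (+1); total 3.
Path Hall→C2→Exit (+1); total 4.
Path Hall→Lobby→Exit (+1); total 5.
No residual Hall→Exit path; max flow = 5.
Certifying cut of size 5: {C3→Exit, Hall→C2, Hall→Exit, Lobby→Exit, StairB→Exit}.

5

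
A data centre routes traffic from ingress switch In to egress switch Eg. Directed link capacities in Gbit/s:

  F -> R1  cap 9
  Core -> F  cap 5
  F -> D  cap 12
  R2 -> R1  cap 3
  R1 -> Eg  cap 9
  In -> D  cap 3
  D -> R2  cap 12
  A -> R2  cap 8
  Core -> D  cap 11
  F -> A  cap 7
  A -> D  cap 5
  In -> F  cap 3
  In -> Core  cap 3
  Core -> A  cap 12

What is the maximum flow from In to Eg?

9

Augment In→F→R1→Eg: bottleneck 3, flow now 3.
Augment In→Core→F→R1→Eg: bottleneck 3, flow now 6.
Augment In→D→R2→R1→Eg: bottleneck 3, flow now 9.
No augmenting path remains; maximum flow = 9.
In the residual graph, reachable from In: {In}.
Min-cut edges: In→F (3), In→Core (3), In→D (3); capacity 3 + 3 + 3 = 9.
This cut is saturated, so no flow can exceed 9.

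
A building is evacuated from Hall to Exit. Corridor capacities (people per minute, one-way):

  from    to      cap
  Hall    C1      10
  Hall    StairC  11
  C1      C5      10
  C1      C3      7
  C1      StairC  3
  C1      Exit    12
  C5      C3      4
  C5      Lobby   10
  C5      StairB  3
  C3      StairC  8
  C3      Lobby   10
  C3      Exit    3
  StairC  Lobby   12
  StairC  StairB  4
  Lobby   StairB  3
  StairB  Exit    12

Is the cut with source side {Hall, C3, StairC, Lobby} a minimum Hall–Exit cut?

Given cut capacity: 10 + 3 + 4 + 3 = 20.
Augment Hall→C1→Exit: bottleneck 10, flow now 10.
Augment Hall→StairC→StairB→Exit: bottleneck 4, flow now 14.
Augment Hall→StairC→Lobby→StairB→Exit: bottleneck 3, flow now 17.
No augmenting path remains; maximum flow = 17.
In the residual graph, reachable from Hall: {Hall, StairC, Lobby}.
Min-cut edges: Hall→C1 (10), StairC→StairB (4), Lobby→StairB (3); capacity 10 + 4 + 3 = 17.
Cut capacity 20 exceeds the max flow 17, so it is not minimum.

No — its capacity is 20, but the minimum cut has capacity 17.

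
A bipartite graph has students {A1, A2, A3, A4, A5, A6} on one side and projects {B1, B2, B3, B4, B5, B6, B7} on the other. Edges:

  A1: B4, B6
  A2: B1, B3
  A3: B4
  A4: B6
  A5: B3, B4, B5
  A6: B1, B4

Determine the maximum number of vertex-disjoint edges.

Unit-capacity flow: source→left, listed edges, right→sink; max matching = max flow.
Augmenting path A1→B4 (+1); matched 1.
Augmenting path A2→B1 (+1); matched 2.
Augmenting path A4→B6 (+1); matched 3.
Augmenting path A5→B3 (+1); matched 4.
Augmenting path A6→B1→A2→B3→A5→B5 (+1); matched 5.
No augmenting path remains; maximum matching = 5.
König certificate: {A2, A5, A6, B4, B6} is a vertex cover of size 5 (every listed pair touches it), so no matching can be larger.

5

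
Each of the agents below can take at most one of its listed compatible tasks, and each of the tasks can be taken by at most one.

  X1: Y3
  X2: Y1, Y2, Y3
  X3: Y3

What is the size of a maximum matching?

Unit-capacity flow: source→left, listed edges, right→sink; max matching = max flow.
Augmenting path X1→Y3 (+1); matched 1.
Augmenting path X2→Y1 (+1); matched 2.
No augmenting path remains; maximum matching = 2.
König certificate: {X2, Y3} is a vertex cover of size 2 (every listed pair touches it), so no matching can be larger.

2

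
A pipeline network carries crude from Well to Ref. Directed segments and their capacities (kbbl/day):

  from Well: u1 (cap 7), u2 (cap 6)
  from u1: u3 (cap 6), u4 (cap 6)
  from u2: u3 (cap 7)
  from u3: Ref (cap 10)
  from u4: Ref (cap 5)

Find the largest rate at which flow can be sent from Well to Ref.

13

Augment Well→u1→u3→Ref: bottleneck 6, flow now 6.
Augment Well→u1→u4→Ref: bottleneck 1, flow now 7.
Augment Well→u2→u3→Ref: bottleneck 4, flow now 11.
Augment Well→u2→u3→u1→u4→Ref: bottleneck 2, flow now 13. (uses reverse residual edge)
No augmenting path remains; maximum flow = 13.
In the residual graph, reachable from Well: {Well}.
Min-cut edges: Well→u1 (7), Well→u2 (6); capacity 7 + 6 = 13.
This cut is saturated, so no flow can exceed 13.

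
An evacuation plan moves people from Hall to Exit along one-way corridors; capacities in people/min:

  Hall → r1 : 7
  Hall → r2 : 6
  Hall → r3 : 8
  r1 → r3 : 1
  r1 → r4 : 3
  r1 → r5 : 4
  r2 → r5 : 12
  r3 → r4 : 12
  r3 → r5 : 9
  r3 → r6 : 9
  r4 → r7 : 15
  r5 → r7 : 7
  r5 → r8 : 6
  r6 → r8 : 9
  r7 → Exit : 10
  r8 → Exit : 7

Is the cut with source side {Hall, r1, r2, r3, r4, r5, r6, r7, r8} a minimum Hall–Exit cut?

Given cut capacity: 10 + 7 = 17.
Augment Hall→r1→r4→r7→Exit: bottleneck 3, flow now 3.
Augment Hall→r1→r5→r7→Exit: bottleneck 4, flow now 7.
Augment Hall→r2→r5→r7→Exit: bottleneck 3, flow now 10.
Augment Hall→r2→r5→r8→Exit: bottleneck 3, flow now 13.
Augment Hall→r3→r5→r8→Exit: bottleneck 3, flow now 16.
Augment Hall→r3→r6→r8→Exit: bottleneck 1, flow now 17.
No augmenting path remains; maximum flow = 17.
Cut capacity 17 equals the max flow, so it is a minimum cut.

Yes — it is a minimum cut (capacity 17).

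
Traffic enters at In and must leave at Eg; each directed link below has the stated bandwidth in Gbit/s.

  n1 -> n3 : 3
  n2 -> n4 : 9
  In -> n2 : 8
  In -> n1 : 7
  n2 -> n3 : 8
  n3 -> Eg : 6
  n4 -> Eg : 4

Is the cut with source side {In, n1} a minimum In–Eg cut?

Given cut capacity: 8 + 3 = 11.
Augment In→n1→n3→Eg: bottleneck 3, flow now 3.
Augment In→n2→n3→Eg: bottleneck 3, flow now 6.
Augment In→n2→n4→Eg: bottleneck 4, flow now 10.
No augmenting path remains; maximum flow = 10.
In the residual graph, reachable from In: {In, n1, n2, n3, n4}.
Min-cut edges: n3→Eg (6), n4→Eg (4); capacity 6 + 4 = 10.
Cut capacity 11 exceeds the max flow 10, so it is not minimum.

No — its capacity is 11, but the minimum cut has capacity 10.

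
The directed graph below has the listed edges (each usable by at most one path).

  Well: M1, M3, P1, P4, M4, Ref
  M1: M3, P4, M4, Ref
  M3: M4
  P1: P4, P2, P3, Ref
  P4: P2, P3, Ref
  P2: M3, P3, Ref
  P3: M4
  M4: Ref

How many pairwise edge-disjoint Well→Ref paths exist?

5

Assign every edge capacity 1; by Menger, the answer equals the max flow.
Path Well→Ref (+1); total 1.
Path Well→M1→Ref (+1); total 2.
Path Well→P1→Ref (+1); total 3.
Path Well→P4→Ref (+1); total 4.
Path Well→M4→Ref (+1); total 5.
No residual Well→Ref path; max flow = 5.
Certifying cut of size 5: {M4→Ref, Well→M1, Well→P1, Well→P4, Well→Ref}.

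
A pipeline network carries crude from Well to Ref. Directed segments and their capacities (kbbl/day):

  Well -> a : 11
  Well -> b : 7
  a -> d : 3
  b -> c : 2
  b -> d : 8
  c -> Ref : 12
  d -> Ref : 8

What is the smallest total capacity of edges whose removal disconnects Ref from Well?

10

Augment Well→a→d→Ref: bottleneck 3, flow now 3.
Augment Well→b→c→Ref: bottleneck 2, flow now 5.
Augment Well→b→d→Ref: bottleneck 5, flow now 10.
No augmenting path remains; maximum flow = 10.
By max-flow min-cut, the minimum cut capacity equals the max flow.
In the residual graph, reachable from Well: {Well, a}.
Min-cut edges: Well→b (7), a→d (3); capacity 7 + 3 = 10.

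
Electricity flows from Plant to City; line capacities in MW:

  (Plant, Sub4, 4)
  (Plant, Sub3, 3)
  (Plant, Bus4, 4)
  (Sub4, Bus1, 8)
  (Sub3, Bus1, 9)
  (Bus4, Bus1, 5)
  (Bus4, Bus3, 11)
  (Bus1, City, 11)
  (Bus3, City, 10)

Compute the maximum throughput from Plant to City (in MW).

11

Augment Plant→Sub4→Bus1→City: bottleneck 4, flow now 4.
Augment Plant→Sub3→Bus1→City: bottleneck 3, flow now 7.
Augment Plant→Bus4→Bus1→City: bottleneck 4, flow now 11.
No augmenting path remains; maximum flow = 11.
In the residual graph, reachable from Plant: {Plant}.
Min-cut edges: Plant→Sub4 (4), Plant→Sub3 (3), Plant→Bus4 (4); capacity 4 + 3 + 4 = 11.
This cut is saturated, so no flow can exceed 11.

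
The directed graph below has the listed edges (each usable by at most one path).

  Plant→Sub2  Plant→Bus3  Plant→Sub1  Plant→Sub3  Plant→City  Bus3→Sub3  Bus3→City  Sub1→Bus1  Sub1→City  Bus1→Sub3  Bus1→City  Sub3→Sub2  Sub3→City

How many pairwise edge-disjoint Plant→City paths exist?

4

Assign every edge capacity 1; by Menger, the answer equals the max flow.
Path Plant→City (+1); total 1.
Path Plant→Bus3→City (+1); total 2.
Path Plant→Sub1→City (+1); total 3.
Path Plant→Sub3→City (+1); total 4.
No residual Plant→City path; max flow = 4.
Certifying cut of size 4: {Plant→Bus3, Plant→City, Plant→Sub1, Plant→Sub3}.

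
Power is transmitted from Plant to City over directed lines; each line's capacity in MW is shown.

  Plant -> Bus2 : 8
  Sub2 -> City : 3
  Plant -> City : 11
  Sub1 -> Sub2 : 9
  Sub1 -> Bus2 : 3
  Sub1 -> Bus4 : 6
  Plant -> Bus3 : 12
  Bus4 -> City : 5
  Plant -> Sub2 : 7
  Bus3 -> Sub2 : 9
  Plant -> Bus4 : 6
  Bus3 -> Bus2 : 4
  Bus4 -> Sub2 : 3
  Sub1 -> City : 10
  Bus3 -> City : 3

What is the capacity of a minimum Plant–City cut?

Augment Plant→City: bottleneck 11, flow now 11.
Augment Plant→Bus4→City: bottleneck 5, flow now 16.
Augment Plant→Bus3→City: bottleneck 3, flow now 19.
Augment Plant→Sub2→City: bottleneck 3, flow now 22.
No augmenting path remains; maximum flow = 22.
By max-flow min-cut, the minimum cut capacity equals the max flow.
In the residual graph, reachable from Plant: {Plant, Bus4, Bus3, Bus2, Sub2}.
Min-cut edges: Plant→City (11), Bus4→City (5), Bus3→City (3), Sub2→City (3); capacity 11 + 5 + 3 + 3 = 22.

22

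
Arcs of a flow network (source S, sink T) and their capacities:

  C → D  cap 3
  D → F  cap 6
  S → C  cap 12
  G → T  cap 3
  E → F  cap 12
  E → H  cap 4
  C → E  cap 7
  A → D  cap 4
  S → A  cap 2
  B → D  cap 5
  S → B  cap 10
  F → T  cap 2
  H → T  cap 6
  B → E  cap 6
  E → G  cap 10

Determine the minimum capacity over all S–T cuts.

Augment S→A→D→F→T: bottleneck 2, flow now 2.
Augment S→B→E→G→T: bottleneck 3, flow now 5.
Augment S→B→E→H→T: bottleneck 3, flow now 8.
Augment S→C→E→H→T: bottleneck 1, flow now 9.
No augmenting path remains; maximum flow = 9.
By max-flow min-cut, the minimum cut capacity equals the max flow.
In the residual graph, reachable from S: {S, A, B, C, D, E, F, G}.
Min-cut edges: E→H (4), F→T (2), G→T (3); capacity 4 + 2 + 3 = 9.

9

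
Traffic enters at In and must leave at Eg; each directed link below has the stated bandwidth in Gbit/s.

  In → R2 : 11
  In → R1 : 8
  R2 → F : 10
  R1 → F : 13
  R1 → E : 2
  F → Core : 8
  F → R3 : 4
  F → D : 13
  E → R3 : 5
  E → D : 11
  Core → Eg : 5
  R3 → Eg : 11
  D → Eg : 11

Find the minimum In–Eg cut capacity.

Augment In→R2→F→Core→Eg: bottleneck 5, flow now 5.
Augment In→R2→F→R3→Eg: bottleneck 4, flow now 9.
Augment In→R2→F→D→Eg: bottleneck 1, flow now 10.
Augment In→R1→F→D→Eg: bottleneck 8, flow now 18.
No augmenting path remains; maximum flow = 18.
By max-flow min-cut, the minimum cut capacity equals the max flow.
In the residual graph, reachable from In: {In, R2}.
Min-cut edges: In→R1 (8), R2→F (10); capacity 8 + 10 = 18.

18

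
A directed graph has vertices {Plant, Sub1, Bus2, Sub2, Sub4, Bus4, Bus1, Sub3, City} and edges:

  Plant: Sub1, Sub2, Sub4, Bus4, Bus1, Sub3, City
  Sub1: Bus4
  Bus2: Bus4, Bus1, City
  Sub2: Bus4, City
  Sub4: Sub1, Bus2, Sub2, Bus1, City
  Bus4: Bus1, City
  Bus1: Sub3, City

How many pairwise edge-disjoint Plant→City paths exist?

Assign every edge capacity 1; by Menger, the answer equals the max flow.
Path Plant→City (+1); total 1.
Path Plant→Sub2→City (+1); total 2.
Path Plant→Sub4→City (+1); total 3.
Path Plant→Bus4→City (+1); total 4.
Path Plant→Bus1→City (+1); total 5.
No residual Plant→City path; max flow = 5.
Certifying cut of size 5: {Bus1→City, Bus4→City, Plant→City, Plant→Sub2, Plant→Sub4}.

5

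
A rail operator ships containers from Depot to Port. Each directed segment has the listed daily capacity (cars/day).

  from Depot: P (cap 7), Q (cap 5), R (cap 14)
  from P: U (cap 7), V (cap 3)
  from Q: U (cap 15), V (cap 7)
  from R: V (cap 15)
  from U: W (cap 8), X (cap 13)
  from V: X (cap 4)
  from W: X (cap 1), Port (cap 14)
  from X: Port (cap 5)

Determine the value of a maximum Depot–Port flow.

Augment Depot→P→U→W→Port: bottleneck 7, flow now 7.
Augment Depot→Q→U→W→Port: bottleneck 1, flow now 8.
Augment Depot→Q→U→X→Port: bottleneck 4, flow now 12.
Augment Depot→R→V→X→Port: bottleneck 1, flow now 13.
No augmenting path remains; maximum flow = 13.
In the residual graph, reachable from Depot: {Depot, P, Q, R, U, V, X}.
Min-cut edges: U→W (8), X→Port (5); capacity 8 + 5 = 13.
This cut is saturated, so no flow can exceed 13.

13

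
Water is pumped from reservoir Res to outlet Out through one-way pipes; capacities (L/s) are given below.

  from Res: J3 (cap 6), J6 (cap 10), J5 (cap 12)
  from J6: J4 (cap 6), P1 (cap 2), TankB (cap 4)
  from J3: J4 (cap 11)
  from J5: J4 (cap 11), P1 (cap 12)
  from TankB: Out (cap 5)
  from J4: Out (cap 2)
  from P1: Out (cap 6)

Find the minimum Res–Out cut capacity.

12

Augment Res→J6→TankB→Out: bottleneck 4, flow now 4.
Augment Res→J6→J4→Out: bottleneck 2, flow now 6.
Augment Res→J6→P1→Out: bottleneck 2, flow now 8.
Augment Res→J5→P1→Out: bottleneck 4, flow now 12.
No augmenting path remains; maximum flow = 12.
By max-flow min-cut, the minimum cut capacity equals the max flow.
In the residual graph, reachable from Res: {Res, J6, J3, J5, J4, P1}.
Min-cut edges: J6→TankB (4), J4→Out (2), P1→Out (6); capacity 4 + 2 + 6 = 12.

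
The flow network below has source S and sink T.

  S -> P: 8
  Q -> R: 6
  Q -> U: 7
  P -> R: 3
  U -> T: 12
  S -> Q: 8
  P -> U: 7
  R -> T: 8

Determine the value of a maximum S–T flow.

Augment S→P→R→T: bottleneck 3, flow now 3.
Augment S→P→U→T: bottleneck 5, flow now 8.
Augment S→Q→R→T: bottleneck 5, flow now 13.
Augment S→Q→U→T: bottleneck 3, flow now 16.
No augmenting path remains; maximum flow = 16.
In the residual graph, reachable from S: {S}.
Min-cut edges: S→P (8), S→Q (8); capacity 8 + 8 = 16.
This cut is saturated, so no flow can exceed 16.

16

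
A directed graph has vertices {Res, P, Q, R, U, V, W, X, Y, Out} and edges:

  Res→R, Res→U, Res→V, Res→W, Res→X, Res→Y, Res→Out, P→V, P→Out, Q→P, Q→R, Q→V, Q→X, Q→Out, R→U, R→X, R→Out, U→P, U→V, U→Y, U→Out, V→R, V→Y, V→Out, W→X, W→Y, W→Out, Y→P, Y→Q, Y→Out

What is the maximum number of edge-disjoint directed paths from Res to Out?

Assign every edge capacity 1; by Menger, the answer equals the max flow.
Path Res→Out (+1); total 1.
Path Res→R→Out (+1); total 2.
Path Res→U→Out (+1); total 3.
Path Res→V→Out (+1); total 4.
Path Res→W→Out (+1); total 5.
Path Res→Y→Out (+1); total 6.
No residual Res→Out path; max flow = 6.
Certifying cut of size 6: {Res→Out, Res→R, Res→U, Res→V, Res→W, Res→Y}.

6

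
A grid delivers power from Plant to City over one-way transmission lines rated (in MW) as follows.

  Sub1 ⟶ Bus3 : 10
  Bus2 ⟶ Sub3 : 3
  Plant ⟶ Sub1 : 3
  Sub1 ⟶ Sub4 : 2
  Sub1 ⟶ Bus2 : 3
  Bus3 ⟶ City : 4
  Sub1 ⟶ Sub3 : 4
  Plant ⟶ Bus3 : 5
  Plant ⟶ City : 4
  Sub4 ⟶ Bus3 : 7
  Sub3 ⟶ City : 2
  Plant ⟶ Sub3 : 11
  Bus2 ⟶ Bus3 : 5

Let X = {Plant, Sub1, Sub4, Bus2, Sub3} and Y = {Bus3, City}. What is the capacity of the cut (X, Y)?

Edges leaving {Plant, Sub1, Sub4, Bus2, Sub3}: Plant→Bus3 (5), Plant→City (4), Sub1→Bus3 (10), Sub4→Bus3 (7), Bus2→Bus3 (5), Sub3→City (2).
Cut capacity = 5 + 4 + 10 + 7 + 5 + 2 = 33.

33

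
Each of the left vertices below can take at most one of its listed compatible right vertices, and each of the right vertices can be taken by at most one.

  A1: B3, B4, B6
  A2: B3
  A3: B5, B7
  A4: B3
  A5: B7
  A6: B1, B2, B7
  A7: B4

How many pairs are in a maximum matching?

6

Unit-capacity flow: source→left, listed edges, right→sink; max matching = max flow.
Augmenting path A1→B3 (+1); matched 1.
Augmenting path A3→B5 (+1); matched 2.
Augmenting path A5→B7 (+1); matched 3.
Augmenting path A6→B1 (+1); matched 4.
Augmenting path A7→B4 (+1); matched 5.
Augmenting path A2→B3→A1→B6 (+1); matched 6.
No augmenting path remains; maximum matching = 6.
König certificate: {A1, A3, A5, A6, A7, B3} is a vertex cover of size 6 (every listed pair touches it), so no matching can be larger.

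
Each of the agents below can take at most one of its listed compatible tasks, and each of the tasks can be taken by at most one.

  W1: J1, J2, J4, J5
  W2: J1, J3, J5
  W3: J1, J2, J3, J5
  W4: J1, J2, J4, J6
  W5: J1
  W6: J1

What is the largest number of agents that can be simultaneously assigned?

5

Unit-capacity flow: source→left, listed edges, right→sink; max matching = max flow.
Augmenting path W1→J1 (+1); matched 1.
Augmenting path W2→J3 (+1); matched 2.
Augmenting path W3→J2 (+1); matched 3.
Augmenting path W4→J4 (+1); matched 4.
Augmenting path W5→J1→W1→J5 (+1); matched 5.
No augmenting path remains; maximum matching = 5.
König certificate: {W1, W2, W3, W4, J1} is a vertex cover of size 5 (every listed pair touches it), so no matching can be larger.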